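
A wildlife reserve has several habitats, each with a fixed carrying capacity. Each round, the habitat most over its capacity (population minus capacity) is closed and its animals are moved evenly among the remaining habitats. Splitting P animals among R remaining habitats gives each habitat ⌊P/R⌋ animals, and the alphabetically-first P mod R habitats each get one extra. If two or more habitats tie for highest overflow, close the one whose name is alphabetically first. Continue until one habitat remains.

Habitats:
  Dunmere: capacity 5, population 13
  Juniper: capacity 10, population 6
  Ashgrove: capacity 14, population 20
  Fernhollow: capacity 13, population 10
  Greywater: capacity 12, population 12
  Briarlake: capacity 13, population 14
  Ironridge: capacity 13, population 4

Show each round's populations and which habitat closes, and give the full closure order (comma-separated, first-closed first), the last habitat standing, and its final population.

Round 1: Ashgrove=20 Briarlake=14 Dunmere=13 Fernhollow=10 Greywater=12 Ironridge=4 Juniper=6 → close Dunmere (overflow 8)
  13÷6 = 2 each, +1 to first 1
Round 2: Ashgrove=23 Briarlake=16 Fernhollow=12 Greywater=14 Ironridge=6 Juniper=8 → close Ashgrove (overflow 9)
  23÷5 = 4 each, +1 to first 3
Round 3: Briarlake=21 Fernhollow=17 Greywater=19 Ironridge=10 Juniper=12 → close Briarlake (overflow 8)
  21÷4 = 5 each, +1 to first 1
Round 4: Fernhollow=23 Greywater=24 Ironridge=15 Juniper=17 → close Greywater (overflow 12)
  24÷3 = 8 each, +1 to first 0
Round 5: Fernhollow=31 Ironridge=23 Juniper=25 → close Fernhollow (overflow 18)
  31÷2 = 15 each, +1 to first 1
Round 6: Ironridge=39 Juniper=40 → close Juniper (overflow 30)
  40÷1 = 40 each, +1 to first 0

Closure order: Dunmere, Ashgrove, Briarlake, Greywater, Fernhollow, Juniper
Last habitat: Ironridge with 79 animals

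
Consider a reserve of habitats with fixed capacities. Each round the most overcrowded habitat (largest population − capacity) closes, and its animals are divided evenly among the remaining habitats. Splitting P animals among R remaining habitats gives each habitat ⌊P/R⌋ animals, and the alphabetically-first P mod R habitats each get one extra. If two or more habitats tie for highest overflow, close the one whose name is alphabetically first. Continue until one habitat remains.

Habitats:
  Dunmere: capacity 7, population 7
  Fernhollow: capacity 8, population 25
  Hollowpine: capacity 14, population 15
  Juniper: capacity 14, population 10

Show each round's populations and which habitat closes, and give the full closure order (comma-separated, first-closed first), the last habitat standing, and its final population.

Round 1: Dunmere=7 Fernhollow=25 Hollowpine=15 Juniper=10 → close Fernhollow (overflow 17)
  25÷3 = 8 each, +1 to first 1
Round 2: Dunmere=16 Hollowpine=23 Juniper=18 → close Dunmere (overflow 9)
  16÷2 = 8 each, +1 to first 0
Round 3: Hollowpine=31 Juniper=26 → close Hollowpine (overflow 17)
  31÷1 = 31 each, +1 to first 0

Closure order: Fernhollow, Dunmere, Hollowpine
Last habitat: Juniper with 57 animals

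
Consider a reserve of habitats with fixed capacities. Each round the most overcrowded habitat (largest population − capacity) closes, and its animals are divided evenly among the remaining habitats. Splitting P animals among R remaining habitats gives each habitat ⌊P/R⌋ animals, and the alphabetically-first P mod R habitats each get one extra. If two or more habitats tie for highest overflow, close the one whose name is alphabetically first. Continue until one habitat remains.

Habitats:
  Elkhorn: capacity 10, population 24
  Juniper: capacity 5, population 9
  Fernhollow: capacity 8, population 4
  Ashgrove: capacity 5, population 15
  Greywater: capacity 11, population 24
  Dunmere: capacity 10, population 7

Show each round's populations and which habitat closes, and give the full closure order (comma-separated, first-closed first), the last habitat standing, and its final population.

Closure order: Elkhorn, Greywater, Ashgrove, Juniper, Dunmere
Last habitat: Fernhollow with 83 animals

Round 1: Ashgrove=15 Dunmere=7 Elkhorn=24 Fernhollow=4 Greywater=24 Juniper=9 → close Elkhorn (overflow 14)
  24÷5 = 4 each, +1 to first 4
Round 2: Ashgrove=20 Dunmere=12 Fernhollow=9 Greywater=29 Juniper=13 → close Greywater (overflow 18)
  29÷4 = 7 each, +1 to first 1
Round 3: Ashgrove=28 Dunmere=19 Fernhollow=16 Juniper=20 → close Ashgrove (overflow 23)
  28÷3 = 9 each, +1 to first 1
Round 4: Dunmere=29 Fernhollow=25 Juniper=29 → close Juniper (overflow 24)
  29÷2 = 14 each, +1 to first 1
Round 5: Dunmere=44 Fernhollow=39 → close Dunmere (overflow 34)
  44÷1 = 44 each, +1 to first 0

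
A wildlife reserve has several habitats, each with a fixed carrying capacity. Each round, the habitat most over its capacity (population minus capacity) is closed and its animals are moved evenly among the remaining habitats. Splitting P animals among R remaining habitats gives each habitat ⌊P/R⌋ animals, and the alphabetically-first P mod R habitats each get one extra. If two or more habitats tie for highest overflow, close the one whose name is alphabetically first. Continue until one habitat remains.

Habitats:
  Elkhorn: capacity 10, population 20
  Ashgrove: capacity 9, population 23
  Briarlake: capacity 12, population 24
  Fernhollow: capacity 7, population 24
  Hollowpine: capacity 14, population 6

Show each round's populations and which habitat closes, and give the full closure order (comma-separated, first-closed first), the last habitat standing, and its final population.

Closure order: Fernhollow, Ashgrove, Briarlake, Elkhorn
Last habitat: Hollowpine with 97 animals

Round 1: Ashgrove=23 Briarlake=24 Elkhorn=20 Fernhollow=24 Hollowpine=6 → close Fernhollow (overflow 17)
  24÷4 = 6 each, +1 to first 0
Round 2: Ashgrove=29 Briarlake=30 Elkhorn=26 Hollowpine=12 → close Ashgrove (overflow 20)
  29÷3 = 9 each, +1 to first 2
Round 3: Briarlake=40 Elkhorn=36 Hollowpine=21 → close Briarlake (overflow 28)
  40÷2 = 20 each, +1 to first 0
Round 4: Elkhorn=56 Hollowpine=41 → close Elkhorn (overflow 46)
  56÷1 = 56 each, +1 to first 0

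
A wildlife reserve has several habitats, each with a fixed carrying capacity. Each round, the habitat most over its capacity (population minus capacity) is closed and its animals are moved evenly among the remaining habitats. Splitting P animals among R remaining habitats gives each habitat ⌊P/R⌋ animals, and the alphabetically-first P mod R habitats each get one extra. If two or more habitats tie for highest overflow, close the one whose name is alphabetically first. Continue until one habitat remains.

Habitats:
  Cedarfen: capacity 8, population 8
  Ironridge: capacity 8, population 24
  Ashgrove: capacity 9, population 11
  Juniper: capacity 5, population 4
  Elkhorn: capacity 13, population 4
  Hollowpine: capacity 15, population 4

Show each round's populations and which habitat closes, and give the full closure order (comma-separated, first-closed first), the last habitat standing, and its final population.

Round 1: Ashgrove=11 Cedarfen=8 Elkhorn=4 Hollowpine=4 Ironridge=24 Juniper=4 → close Ironridge (overflow 16)
  24÷5 = 4 each, +1 to first 4
Round 2: Ashgrove=16 Cedarfen=13 Elkhorn=9 Hollowpine=9 Juniper=8 → close Ashgrove (overflow 7)
  16÷4 = 4 each, +1 to first 0
Round 3: Cedarfen=17 Elkhorn=13 Hollowpine=13 Juniper=12 → close Cedarfen (overflow 9)
  17÷3 = 5 each, +1 to first 2
Round 4: Elkhorn=19 Hollowpine=19 Juniper=17 → close Juniper (overflow 12)
  17÷2 = 8 each, +1 to first 1
Round 5: Elkhorn=28 Hollowpine=27 → close Elkhorn (overflow 15)
  28÷1 = 28 each, +1 to first 0

Closure order: Ironridge, Ashgrove, Cedarfen, Juniper, Elkhorn
Last habitat: Hollowpine with 55 animals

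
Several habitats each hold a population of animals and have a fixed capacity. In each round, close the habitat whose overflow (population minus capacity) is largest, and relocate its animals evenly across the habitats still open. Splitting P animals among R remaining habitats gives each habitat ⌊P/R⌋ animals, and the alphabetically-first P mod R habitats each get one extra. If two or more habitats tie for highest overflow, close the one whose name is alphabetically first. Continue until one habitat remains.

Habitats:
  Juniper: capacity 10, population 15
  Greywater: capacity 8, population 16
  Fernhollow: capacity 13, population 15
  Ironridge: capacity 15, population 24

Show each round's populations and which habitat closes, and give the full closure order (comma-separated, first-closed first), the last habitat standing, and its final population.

Closure order: Ironridge, Greywater, Juniper
Last habitat: Fernhollow with 70 animals

Round 1: Fernhollow=15 Greywater=16 Ironridge=24 Juniper=15 → close Ironridge (overflow 9)
  24÷3 = 8 each, +1 to first 0
Round 2: Fernhollow=23 Greywater=24 Juniper=23 → close Greywater (overflow 16)
  24÷2 = 12 each, +1 to first 0
Round 3: Fernhollow=35 Juniper=35 → close Juniper (overflow 25)
  35÷1 = 35 each, +1 to first 0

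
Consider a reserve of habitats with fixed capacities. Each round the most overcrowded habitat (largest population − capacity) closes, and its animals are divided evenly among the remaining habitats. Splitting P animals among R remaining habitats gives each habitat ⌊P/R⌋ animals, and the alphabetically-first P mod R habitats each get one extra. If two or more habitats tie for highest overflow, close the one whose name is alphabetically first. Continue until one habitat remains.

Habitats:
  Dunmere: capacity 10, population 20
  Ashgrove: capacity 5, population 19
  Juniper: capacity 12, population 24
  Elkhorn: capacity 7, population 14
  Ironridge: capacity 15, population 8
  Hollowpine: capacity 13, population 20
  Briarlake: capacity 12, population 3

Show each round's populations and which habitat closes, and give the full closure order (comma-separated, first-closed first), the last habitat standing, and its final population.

Round 1: Ashgrove=19 Briarlake=3 Dunmere=20 Elkhorn=14 Hollowpine=20 Ironridge=8 Juniper=24 → close Ashgrove (overflow 14)
  19÷6 = 3 each, +1 to first 1
Round 2: Briarlake=7 Dunmere=23 Elkhorn=17 Hollowpine=23 Ironridge=11 Juniper=27 → close Juniper (overflow 15)
  27÷5 = 5 each, +1 to first 2
Round 3: Briarlake=13 Dunmere=29 Elkhorn=22 Hollowpine=28 Ironridge=16 → close Dunmere (overflow 19)
  29÷4 = 7 each, +1 to first 1
Round 4: Briarlake=21 Elkhorn=29 Hollowpine=35 Ironridge=23 → close Elkhorn (overflow 22)
  29÷3 = 9 each, +1 to first 2
Round 5: Briarlake=31 Hollowpine=45 Ironridge=32 → close Hollowpine (overflow 32)
  45÷2 = 22 each, +1 to first 1
Round 6: Briarlake=54 Ironridge=54 → close Briarlake (overflow 42)
  54÷1 = 54 each, +1 to first 0

Closure order: Ashgrove, Juniper, Dunmere, Elkhorn, Hollowpine, Briarlake
Last habitat: Ironridge with 108 animals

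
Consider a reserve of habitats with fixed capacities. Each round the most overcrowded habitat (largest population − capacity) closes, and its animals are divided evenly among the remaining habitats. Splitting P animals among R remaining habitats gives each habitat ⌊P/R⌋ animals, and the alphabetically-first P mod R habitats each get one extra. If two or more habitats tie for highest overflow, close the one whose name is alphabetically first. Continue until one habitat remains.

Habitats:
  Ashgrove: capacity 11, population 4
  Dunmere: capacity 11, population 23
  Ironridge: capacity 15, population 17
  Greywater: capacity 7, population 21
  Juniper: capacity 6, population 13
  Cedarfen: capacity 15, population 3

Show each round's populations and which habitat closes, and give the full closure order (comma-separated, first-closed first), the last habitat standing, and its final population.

Round 1: Ashgrove=4 Cedarfen=3 Dunmere=23 Greywater=21 Ironridge=17 Juniper=13 → close Greywater (overflow 14)
  21÷5 = 4 each, +1 to first 1
Round 2: Ashgrove=9 Cedarfen=7 Dunmere=27 Ironridge=21 Juniper=17 → close Dunmere (overflow 16)
  27÷4 = 6 each, +1 to first 3
Round 3: Ashgrove=16 Cedarfen=14 Ironridge=28 Juniper=23 → close Juniper (overflow 17)
  23÷3 = 7 each, +1 to first 2
Round 4: Ashgrove=24 Cedarfen=22 Ironridge=35 → close Ironridge (overflow 20)
  35÷2 = 17 each, +1 to first 1
Round 5: Ashgrove=42 Cedarfen=39 → close Ashgrove (overflow 31)
  42÷1 = 42 each, +1 to first 0

Closure order: Greywater, Dunmere, Juniper, Ironridge, Ashgrove
Last habitat: Cedarfen with 81 animals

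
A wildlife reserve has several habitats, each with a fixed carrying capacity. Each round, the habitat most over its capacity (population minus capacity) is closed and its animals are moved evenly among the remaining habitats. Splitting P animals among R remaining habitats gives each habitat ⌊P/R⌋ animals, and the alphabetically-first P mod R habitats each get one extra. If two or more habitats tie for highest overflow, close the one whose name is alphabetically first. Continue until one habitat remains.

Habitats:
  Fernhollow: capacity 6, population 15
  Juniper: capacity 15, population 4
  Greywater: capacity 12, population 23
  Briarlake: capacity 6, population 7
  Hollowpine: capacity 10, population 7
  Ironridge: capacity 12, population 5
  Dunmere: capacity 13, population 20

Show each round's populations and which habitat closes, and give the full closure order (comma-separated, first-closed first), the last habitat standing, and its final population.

Closure order: Greywater, Fernhollow, Dunmere, Briarlake, Hollowpine, Ironridge
Last habitat: Juniper with 81 animals

Round 1: Briarlake=7 Dunmere=20 Fernhollow=15 Greywater=23 Hollowpine=7 Ironridge=5 Juniper=4 → close Greywater (overflow 11)
  23÷6 = 3 each, +1 to first 5
Round 2: Briarlake=11 Dunmere=24 Fernhollow=19 Hollowpine=11 Ironridge=9 Juniper=7 → close Fernhollow (overflow 13)
  19÷5 = 3 each, +1 to first 4
Round 3: Briarlake=15 Dunmere=28 Hollowpine=15 Ironridge=13 Juniper=10 → close Dunmere (overflow 15)
  28÷4 = 7 each, +1 to first 0
Round 4: Briarlake=22 Hollowpine=22 Ironridge=20 Juniper=17 → close Briarlake (overflow 16)
  22÷3 = 7 each, +1 to first 1
Round 5: Hollowpine=30 Ironridge=27 Juniper=24 → close Hollowpine (overflow 20)
  30÷2 = 15 each, +1 to first 0
Round 6: Ironridge=42 Juniper=39 → close Ironridge (overflow 30)
  42÷1 = 42 each, +1 to first 0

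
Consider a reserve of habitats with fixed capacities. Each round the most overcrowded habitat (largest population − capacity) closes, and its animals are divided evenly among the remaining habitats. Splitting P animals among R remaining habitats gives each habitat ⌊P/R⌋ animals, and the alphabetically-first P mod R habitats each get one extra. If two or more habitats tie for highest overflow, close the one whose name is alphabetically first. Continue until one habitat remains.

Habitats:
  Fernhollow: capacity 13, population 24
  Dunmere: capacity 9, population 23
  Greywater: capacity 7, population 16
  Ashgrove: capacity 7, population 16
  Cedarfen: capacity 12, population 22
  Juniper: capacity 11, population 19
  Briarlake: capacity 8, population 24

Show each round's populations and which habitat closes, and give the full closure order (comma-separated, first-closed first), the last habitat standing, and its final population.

Round 1: Ashgrove=16 Briarlake=24 Cedarfen=22 Dunmere=23 Fernhollow=24 Greywater=16 Juniper=19 → close Briarlake (overflow 16)
  24÷6 = 4 each, +1 to first 0
Round 2: Ashgrove=20 Cedarfen=26 Dunmere=27 Fernhollow=28 Greywater=20 Juniper=23 → close Dunmere (overflow 18)
  27÷5 = 5 each, +1 to first 2
Round 3: Ashgrove=26 Cedarfen=32 Fernhollow=33 Greywater=25 Juniper=28 → close Cedarfen (overflow 20)
  32÷4 = 8 each, +1 to first 0
Round 4: Ashgrove=34 Fernhollow=41 Greywater=33 Juniper=36 → close Fernhollow (overflow 28)
  41÷3 = 13 each, +1 to first 2
Round 5: Ashgrove=48 Greywater=47 Juniper=49 → close Ashgrove (overflow 41)
  48÷2 = 24 each, +1 to first 0
Round 6: Greywater=71 Juniper=73 → close Greywater (overflow 64)
  71÷1 = 71 each, +1 to first 0

Closure order: Briarlake, Dunmere, Cedarfen, Fernhollow, Ashgrove, Greywater
Last habitat: Juniper with 144 animals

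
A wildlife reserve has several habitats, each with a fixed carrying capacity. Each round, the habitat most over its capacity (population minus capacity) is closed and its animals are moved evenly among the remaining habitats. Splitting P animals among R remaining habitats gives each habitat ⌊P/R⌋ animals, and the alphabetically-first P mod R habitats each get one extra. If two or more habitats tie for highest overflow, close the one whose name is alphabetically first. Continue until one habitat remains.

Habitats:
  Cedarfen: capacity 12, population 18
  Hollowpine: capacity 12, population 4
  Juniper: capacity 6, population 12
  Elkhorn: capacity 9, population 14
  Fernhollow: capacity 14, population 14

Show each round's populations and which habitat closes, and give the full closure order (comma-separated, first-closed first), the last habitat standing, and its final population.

Closure order: Cedarfen, Elkhorn, Juniper, Fernhollow
Last habitat: Hollowpine with 62 animals

Round 1: Cedarfen=18 Elkhorn=14 Fernhollow=14 Hollowpine=4 Juniper=12 → close Cedarfen (overflow 6)
  18÷4 = 4 each, +1 to first 2
Round 2: Elkhorn=19 Fernhollow=19 Hollowpine=8 Juniper=16 → close Elkhorn (overflow 10)
  19÷3 = 6 each, +1 to first 1
Round 3: Fernhollow=26 Hollowpine=14 Juniper=22 → close Juniper (overflow 16)
  22÷2 = 11 each, +1 to first 0
Round 4: Fernhollow=37 Hollowpine=25 → close Fernhollow (overflow 23)
  37÷1 = 37 each, +1 to first 0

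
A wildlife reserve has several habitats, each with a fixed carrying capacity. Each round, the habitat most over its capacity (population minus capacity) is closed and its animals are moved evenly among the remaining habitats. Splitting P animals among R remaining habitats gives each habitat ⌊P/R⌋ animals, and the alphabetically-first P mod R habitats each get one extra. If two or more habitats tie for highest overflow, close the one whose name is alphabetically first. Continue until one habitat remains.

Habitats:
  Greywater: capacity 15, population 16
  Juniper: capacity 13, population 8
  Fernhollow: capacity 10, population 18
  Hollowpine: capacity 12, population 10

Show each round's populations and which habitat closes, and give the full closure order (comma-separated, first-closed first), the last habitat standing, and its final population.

Round 1: Fernhollow=18 Greywater=16 Hollowpine=10 Juniper=8 → close Fernhollow (overflow 8)
  18÷3 = 6 each, +1 to first 0
Round 2: Greywater=22 Hollowpine=16 Juniper=14 → close Greywater (overflow 7)
  22÷2 = 11 each, +1 to first 0
Round 3: Hollowpine=27 Juniper=25 → close Hollowpine (overflow 15)
  27÷1 = 27 each, +1 to first 0

Closure order: Fernhollow, Greywater, Hollowpine
Last habitat: Juniper with 52 animals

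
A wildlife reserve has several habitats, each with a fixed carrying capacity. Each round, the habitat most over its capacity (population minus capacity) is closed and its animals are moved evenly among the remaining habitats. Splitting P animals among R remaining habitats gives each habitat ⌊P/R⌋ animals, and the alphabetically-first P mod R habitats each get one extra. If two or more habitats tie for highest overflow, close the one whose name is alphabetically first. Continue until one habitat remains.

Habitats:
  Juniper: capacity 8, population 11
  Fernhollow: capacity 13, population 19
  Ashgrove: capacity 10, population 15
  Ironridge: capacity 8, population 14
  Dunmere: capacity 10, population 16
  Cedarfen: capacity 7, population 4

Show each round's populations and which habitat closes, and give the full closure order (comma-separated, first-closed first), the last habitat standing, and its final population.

Round 1: Ashgrove=15 Cedarfen=4 Dunmere=16 Fernhollow=19 Ironridge=14 Juniper=11 → close Dunmere (overflow 6)
  16÷5 = 3 each, +1 to first 1
Round 2: Ashgrove=19 Cedarfen=7 Fernhollow=22 Ironridge=17 Juniper=14 → close Ashgrove (overflow 9)
  19÷4 = 4 each, +1 to first 3
Round 3: Cedarfen=12 Fernhollow=27 Ironridge=22 Juniper=18 → close Fernhollow (overflow 14)
  27÷3 = 9 each, +1 to first 0
Round 4: Cedarfen=21 Ironridge=31 Juniper=27 → close Ironridge (overflow 23)
  31÷2 = 15 each, +1 to first 1
Round 5: Cedarfen=37 Juniper=42 → close Juniper (overflow 34)
  42÷1 = 42 each, +1 to first 0

Closure order: Dunmere, Ashgrove, Fernhollow, Ironridge, Juniper
Last habitat: Cedarfen with 79 animals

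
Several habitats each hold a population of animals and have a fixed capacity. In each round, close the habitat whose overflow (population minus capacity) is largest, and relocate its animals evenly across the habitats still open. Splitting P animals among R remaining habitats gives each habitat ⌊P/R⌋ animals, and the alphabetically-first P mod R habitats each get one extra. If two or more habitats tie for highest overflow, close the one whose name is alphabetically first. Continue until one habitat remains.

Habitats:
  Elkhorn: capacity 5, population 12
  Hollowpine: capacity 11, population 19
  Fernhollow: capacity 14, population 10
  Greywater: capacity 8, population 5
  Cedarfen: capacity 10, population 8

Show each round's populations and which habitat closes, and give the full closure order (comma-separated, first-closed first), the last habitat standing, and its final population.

Round 1: Cedarfen=8 Elkhorn=12 Fernhollow=10 Greywater=5 Hollowpine=19 → close Hollowpine (overflow 8)
  19÷4 = 4 each, +1 to first 3
Round 2: Cedarfen=13 Elkhorn=17 Fernhollow=15 Greywater=9 → close Elkhorn (overflow 12)
  17÷3 = 5 each, +1 to first 2
Round 3: Cedarfen=19 Fernhollow=21 Greywater=14 → close Cedarfen (overflow 9)
  19÷2 = 9 each, +1 to first 1
Round 4: Fernhollow=31 Greywater=23 → close Fernhollow (overflow 17)
  31÷1 = 31 each, +1 to first 0

Closure order: Hollowpine, Elkhorn, Cedarfen, Fernhollow
Last habitat: Greywater with 54 animals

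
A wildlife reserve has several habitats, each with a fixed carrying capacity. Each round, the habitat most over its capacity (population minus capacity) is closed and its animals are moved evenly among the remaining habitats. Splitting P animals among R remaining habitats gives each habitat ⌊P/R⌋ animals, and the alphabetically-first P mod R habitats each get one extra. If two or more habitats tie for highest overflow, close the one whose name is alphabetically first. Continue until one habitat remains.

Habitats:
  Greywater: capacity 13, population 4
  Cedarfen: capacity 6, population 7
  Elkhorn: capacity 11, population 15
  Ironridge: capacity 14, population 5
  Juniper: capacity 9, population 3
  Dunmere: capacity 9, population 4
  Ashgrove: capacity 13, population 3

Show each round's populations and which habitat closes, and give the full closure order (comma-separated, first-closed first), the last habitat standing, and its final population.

Round 1: Ashgrove=3 Cedarfen=7 Dunmere=4 Elkhorn=15 Greywater=4 Ironridge=5 Juniper=3 → close Elkhorn (overflow 4)
  15÷6 = 2 each, +1 to first 3
Round 2: Ashgrove=6 Cedarfen=10 Dunmere=7 Greywater=6 Ironridge=7 Juniper=5 → close Cedarfen (overflow 4)
  10÷5 = 2 each, +1 to first 0
Round 3: Ashgrove=8 Dunmere=9 Greywater=8 Ironridge=9 Juniper=7 → close Dunmere (overflow 0)
  9÷4 = 2 each, +1 to first 1
Round 4: Ashgrove=11 Greywater=10 Ironridge=11 Juniper=9 → close Juniper (overflow 0)
  9÷3 = 3 each, +1 to first 0
Round 5: Ashgrove=14 Greywater=13 Ironridge=14 → close Ashgrove (overflow 1)
  14÷2 = 7 each, +1 to first 0
Round 6: Greywater=20 Ironridge=21 → close Greywater (overflow 7)
  20÷1 = 20 each, +1 to first 0

Closure order: Elkhorn, Cedarfen, Dunmere, Juniper, Ashgrove, Greywater
Last habitat: Ironridge with 41 animals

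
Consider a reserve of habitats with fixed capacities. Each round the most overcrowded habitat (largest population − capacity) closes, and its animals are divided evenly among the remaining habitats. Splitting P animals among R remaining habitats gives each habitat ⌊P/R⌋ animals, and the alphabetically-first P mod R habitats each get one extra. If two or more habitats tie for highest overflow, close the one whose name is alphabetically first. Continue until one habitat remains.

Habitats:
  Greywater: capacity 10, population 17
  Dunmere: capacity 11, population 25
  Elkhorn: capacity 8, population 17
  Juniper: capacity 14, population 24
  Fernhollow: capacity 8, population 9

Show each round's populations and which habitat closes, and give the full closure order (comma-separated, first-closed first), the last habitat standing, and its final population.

Round 1: Dunmere=25 Elkhorn=17 Fernhollow=9 Greywater=17 Juniper=24 → close Dunmere (overflow 14)
  25÷4 = 6 each, +1 to first 1
Round 2: Elkhorn=24 Fernhollow=15 Greywater=23 Juniper=30 → close Elkhorn (overflow 16)
  24÷3 = 8 each, +1 to first 0
Round 3: Fernhollow=23 Greywater=31 Juniper=38 → close Juniper (overflow 24)
  38÷2 = 19 each, +1 to first 0
Round 4: Fernhollow=42 Greywater=50 → close Greywater (overflow 40)
  50÷1 = 50 each, +1 to first 0

Closure order: Dunmere, Elkhorn, Juniper, Greywater
Last habitat: Fernhollow with 92 animals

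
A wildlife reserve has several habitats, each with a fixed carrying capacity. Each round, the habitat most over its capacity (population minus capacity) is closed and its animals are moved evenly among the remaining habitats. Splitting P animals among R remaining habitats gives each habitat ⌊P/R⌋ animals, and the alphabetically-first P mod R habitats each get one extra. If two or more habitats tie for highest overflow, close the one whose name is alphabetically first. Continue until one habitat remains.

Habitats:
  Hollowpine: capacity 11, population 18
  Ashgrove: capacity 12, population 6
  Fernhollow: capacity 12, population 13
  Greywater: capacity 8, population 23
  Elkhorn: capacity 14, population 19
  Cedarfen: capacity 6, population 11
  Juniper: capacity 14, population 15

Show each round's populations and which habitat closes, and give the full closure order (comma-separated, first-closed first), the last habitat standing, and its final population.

Closure order: Greywater, Hollowpine, Cedarfen, Elkhorn, Fernhollow, Juniper
Last habitat: Ashgrove with 105 animals

Round 1: Ashgrove=6 Cedarfen=11 Elkhorn=19 Fernhollow=13 Greywater=23 Hollowpine=18 Juniper=15 → close Greywater (overflow 15)
  23÷6 = 3 each, +1 to first 5
Round 2: Ashgrove=10 Cedarfen=15 Elkhorn=23 Fernhollow=17 Hollowpine=22 Juniper=18 → close Hollowpine (overflow 11)
  22÷5 = 4 each, +1 to first 2
Round 3: Ashgrove=15 Cedarfen=20 Elkhorn=27 Fernhollow=21 Juniper=22 → close Cedarfen (overflow 14)
  20÷4 = 5 each, +1 to first 0
Round 4: Ashgrove=20 Elkhorn=32 Fernhollow=26 Juniper=27 → close Elkhorn (overflow 18)
  32÷3 = 10 each, +1 to first 2
Round 5: Ashgrove=31 Fernhollow=37 Juniper=37 → close Fernhollow (overflow 25)
  37÷2 = 18 each, +1 to first 1
Round 6: Ashgrove=50 Juniper=55 → close Juniper (overflow 41)
  55÷1 = 55 each, +1 to first 0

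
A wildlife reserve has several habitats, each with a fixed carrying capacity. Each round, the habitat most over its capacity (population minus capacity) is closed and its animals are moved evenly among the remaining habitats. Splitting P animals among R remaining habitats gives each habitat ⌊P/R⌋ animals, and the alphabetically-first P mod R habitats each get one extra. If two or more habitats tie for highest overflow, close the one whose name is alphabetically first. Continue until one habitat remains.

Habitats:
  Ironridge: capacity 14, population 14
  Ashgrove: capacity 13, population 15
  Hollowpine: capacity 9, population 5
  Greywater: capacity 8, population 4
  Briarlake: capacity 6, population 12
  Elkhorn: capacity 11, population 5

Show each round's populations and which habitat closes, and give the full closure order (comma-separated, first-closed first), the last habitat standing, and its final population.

Closure order: Briarlake, Ashgrove, Ironridge, Greywater, Elkhorn
Last habitat: Hollowpine with 55 animals

Round 1: Ashgrove=15 Briarlake=12 Elkhorn=5 Greywater=4 Hollowpine=5 Ironridge=14 → close Briarlake (overflow 6)
  12÷5 = 2 each, +1 to first 2
Round 2: Ashgrove=18 Elkhorn=8 Greywater=6 Hollowpine=7 Ironridge=16 → close Ashgrove (overflow 5)
  18÷4 = 4 each, +1 to first 2
Round 3: Elkhorn=13 Greywater=11 Hollowpine=11 Ironridge=20 → close Ironridge (overflow 6)
  20÷3 = 6 each, +1 to first 2
Round 4: Elkhorn=20 Greywater=18 Hollowpine=17 → close Greywater (overflow 10)
  18÷2 = 9 each, +1 to first 0
Round 5: Elkhorn=29 Hollowpine=26 → close Elkhorn (overflow 18)
  29÷1 = 29 each, +1 to first 0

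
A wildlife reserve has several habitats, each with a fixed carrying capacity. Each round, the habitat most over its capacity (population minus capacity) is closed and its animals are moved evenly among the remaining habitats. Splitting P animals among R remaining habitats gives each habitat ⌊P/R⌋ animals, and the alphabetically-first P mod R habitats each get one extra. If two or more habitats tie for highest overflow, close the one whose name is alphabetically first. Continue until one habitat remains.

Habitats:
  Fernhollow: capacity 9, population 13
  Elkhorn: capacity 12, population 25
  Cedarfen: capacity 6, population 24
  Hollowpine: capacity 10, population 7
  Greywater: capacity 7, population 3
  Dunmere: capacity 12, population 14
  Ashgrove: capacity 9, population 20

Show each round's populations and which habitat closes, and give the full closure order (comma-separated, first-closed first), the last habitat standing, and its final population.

Round 1: Ashgrove=20 Cedarfen=24 Dunmere=14 Elkhorn=25 Fernhollow=13 Greywater=3 Hollowpine=7 → close Cedarfen (overflow 18)
  24÷6 = 4 each, +1 to first 0
Round 2: Ashgrove=24 Dunmere=18 Elkhorn=29 Fernhollow=17 Greywater=7 Hollowpine=11 → close Elkhorn (overflow 17)
  29÷5 = 5 each, +1 to first 4
Round 3: Ashgrove=30 Dunmere=24 Fernhollow=23 Greywater=13 Hollowpine=16 → close Ashgrove (overflow 21)
  30÷4 = 7 each, +1 to first 2
Round 4: Dunmere=32 Fernhollow=31 Greywater=20 Hollowpine=23 → close Fernhollow (overflow 22)
  31÷3 = 10 each, +1 to first 1
Round 5: Dunmere=43 Greywater=30 Hollowpine=33 → close Dunmere (overflow 31)
  43÷2 = 21 each, +1 to first 1
Round 6: Greywater=52 Hollowpine=54 → close Greywater (overflow 45)
  52÷1 = 52 each, +1 to first 0

Closure order: Cedarfen, Elkhorn, Ashgrove, Fernhollow, Dunmere, Greywater
Last habitat: Hollowpine with 106 animals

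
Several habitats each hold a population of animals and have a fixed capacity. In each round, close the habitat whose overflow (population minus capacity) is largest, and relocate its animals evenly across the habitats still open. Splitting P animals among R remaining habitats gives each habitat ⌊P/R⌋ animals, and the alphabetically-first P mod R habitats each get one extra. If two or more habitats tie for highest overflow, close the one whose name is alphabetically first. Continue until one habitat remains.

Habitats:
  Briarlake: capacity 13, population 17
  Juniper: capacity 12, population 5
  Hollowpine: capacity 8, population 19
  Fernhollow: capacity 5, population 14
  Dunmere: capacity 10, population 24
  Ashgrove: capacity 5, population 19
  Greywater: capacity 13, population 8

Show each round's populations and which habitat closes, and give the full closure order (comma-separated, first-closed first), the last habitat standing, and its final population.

Closure order: Ashgrove, Dunmere, Hollowpine, Fernhollow, Briarlake, Greywater
Last habitat: Juniper with 106 animals

Round 1: Ashgrove=19 Briarlake=17 Dunmere=24 Fernhollow=14 Greywater=8 Hollowpine=19 Juniper=5 → close Ashgrove (overflow 14)
  19÷6 = 3 each, +1 to first 1
Round 2: Briarlake=21 Dunmere=27 Fernhollow=17 Greywater=11 Hollowpine=22 Juniper=8 → close Dunmere (overflow 17)
  27÷5 = 5 each, +1 to first 2
Round 3: Briarlake=27 Fernhollow=23 Greywater=16 Hollowpine=27 Juniper=13 → close Hollowpine (overflow 19)
  27÷4 = 6 each, +1 to first 3
Round 4: Briarlake=34 Fernhollow=30 Greywater=23 Juniper=19 → close Fernhollow (overflow 25)
  30÷3 = 10 each, +1 to first 0
Round 5: Briarlake=44 Greywater=33 Juniper=29 → close Briarlake (overflow 31)
  44÷2 = 22 each, +1 to first 0
Round 6: Greywater=55 Juniper=51 → close Greywater (overflow 42)
  55÷1 = 55 each, +1 to first 0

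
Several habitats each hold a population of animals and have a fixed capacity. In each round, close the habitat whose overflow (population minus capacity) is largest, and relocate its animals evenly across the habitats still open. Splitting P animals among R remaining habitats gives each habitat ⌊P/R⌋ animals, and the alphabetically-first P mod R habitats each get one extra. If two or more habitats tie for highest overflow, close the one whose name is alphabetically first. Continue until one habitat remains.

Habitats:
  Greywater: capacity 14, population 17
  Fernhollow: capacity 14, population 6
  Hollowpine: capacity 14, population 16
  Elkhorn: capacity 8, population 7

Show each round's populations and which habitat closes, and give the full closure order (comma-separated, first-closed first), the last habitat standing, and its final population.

Round 1: Elkhorn=7 Fernhollow=6 Greywater=17 Hollowpine=16 → close Greywater (overflow 3)
  17÷3 = 5 each, +1 to first 2
Round 2: Elkhorn=13 Fernhollow=12 Hollowpine=21 → close Hollowpine (overflow 7)
  21÷2 = 10 each, +1 to first 1
Round 3: Elkhorn=24 Fernhollow=22 → close Elkhorn (overflow 16)
  24÷1 = 24 each, +1 to first 0

Closure order: Greywater, Hollowpine, Elkhorn
Last habitat: Fernhollow with 46 animals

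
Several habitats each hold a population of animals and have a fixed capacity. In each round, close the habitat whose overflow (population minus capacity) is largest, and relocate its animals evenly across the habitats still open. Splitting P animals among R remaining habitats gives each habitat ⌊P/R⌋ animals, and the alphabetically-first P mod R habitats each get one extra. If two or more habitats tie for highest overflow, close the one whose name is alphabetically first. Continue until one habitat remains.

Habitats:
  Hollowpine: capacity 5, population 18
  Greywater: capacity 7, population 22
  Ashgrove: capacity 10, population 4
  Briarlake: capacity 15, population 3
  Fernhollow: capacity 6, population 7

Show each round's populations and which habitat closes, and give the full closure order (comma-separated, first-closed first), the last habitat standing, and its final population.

Round 1: Ashgrove=4 Briarlake=3 Fernhollow=7 Greywater=22 Hollowpine=18 → close Greywater (overflow 15)
  22÷4 = 5 each, +1 to first 2
Round 2: Ashgrove=10 Briarlake=9 Fernhollow=12 Hollowpine=23 → close Hollowpine (overflow 18)
  23÷3 = 7 each, +1 to first 2
Round 3: Ashgrove=18 Briarlake=17 Fernhollow=19 → close Fernhollow (overflow 13)
  19÷2 = 9 each, +1 to first 1
Round 4: Ashgrove=28 Briarlake=26 → close Ashgrove (overflow 18)
  28÷1 = 28 each, +1 to first 0

Closure order: Greywater, Hollowpine, Fernhollow, Ashgrove
Last habitat: Briarlake with 54 animals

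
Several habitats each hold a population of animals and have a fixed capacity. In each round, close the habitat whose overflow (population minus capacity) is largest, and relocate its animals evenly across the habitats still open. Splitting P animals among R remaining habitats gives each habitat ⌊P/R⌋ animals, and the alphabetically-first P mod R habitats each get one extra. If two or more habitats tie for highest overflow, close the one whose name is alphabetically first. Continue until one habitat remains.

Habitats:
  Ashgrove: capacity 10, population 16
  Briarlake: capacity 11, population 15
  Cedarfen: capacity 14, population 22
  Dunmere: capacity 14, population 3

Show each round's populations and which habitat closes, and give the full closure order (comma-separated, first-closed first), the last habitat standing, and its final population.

Closure order: Cedarfen, Ashgrove, Briarlake
Last habitat: Dunmere with 56 animals

Round 1: Ashgrove=16 Briarlake=15 Cedarfen=22 Dunmere=3 → close Cedarfen (overflow 8)
  22÷3 = 7 each, +1 to first 1
Round 2: Ashgrove=24 Briarlake=22 Dunmere=10 → close Ashgrove (overflow 14)
  24÷2 = 12 each, +1 to first 0
Round 3: Briarlake=34 Dunmere=22 → close Briarlake (overflow 23)
  34÷1 = 34 each, +1 to first 0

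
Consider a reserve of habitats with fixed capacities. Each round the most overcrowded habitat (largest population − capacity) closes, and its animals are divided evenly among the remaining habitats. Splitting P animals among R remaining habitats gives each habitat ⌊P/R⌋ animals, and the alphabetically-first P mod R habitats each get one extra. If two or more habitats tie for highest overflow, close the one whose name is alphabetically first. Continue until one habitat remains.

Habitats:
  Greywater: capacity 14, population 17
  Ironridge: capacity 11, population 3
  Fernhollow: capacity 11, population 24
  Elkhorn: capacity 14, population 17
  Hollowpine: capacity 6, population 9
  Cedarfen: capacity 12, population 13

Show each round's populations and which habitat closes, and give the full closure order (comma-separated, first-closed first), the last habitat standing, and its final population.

Closure order: Fernhollow, Elkhorn, Greywater, Cedarfen, Hollowpine
Last habitat: Ironridge with 83 animals

Round 1: Cedarfen=13 Elkhorn=17 Fernhollow=24 Greywater=17 Hollowpine=9 Ironridge=3 → close Fernhollow (overflow 13)
  24÷5 = 4 each, +1 to first 4
Round 2: Cedarfen=18 Elkhorn=22 Greywater=22 Hollowpine=14 Ironridge=7 → close Elkhorn (overflow 8)
  22÷4 = 5 each, +1 to first 2
Round 3: Cedarfen=24 Greywater=28 Hollowpine=19 Ironridge=12 → close Greywater (overflow 14)
  28÷3 = 9 each, +1 to first 1
Round 4: Cedarfen=34 Hollowpine=28 Ironridge=21 → close Cedarfen (overflow 22)
  34÷2 = 17 each, +1 to first 0
Round 5: Hollowpine=45 Ironridge=38 → close Hollowpine (overflow 39)
  45÷1 = 45 each, +1 to first 0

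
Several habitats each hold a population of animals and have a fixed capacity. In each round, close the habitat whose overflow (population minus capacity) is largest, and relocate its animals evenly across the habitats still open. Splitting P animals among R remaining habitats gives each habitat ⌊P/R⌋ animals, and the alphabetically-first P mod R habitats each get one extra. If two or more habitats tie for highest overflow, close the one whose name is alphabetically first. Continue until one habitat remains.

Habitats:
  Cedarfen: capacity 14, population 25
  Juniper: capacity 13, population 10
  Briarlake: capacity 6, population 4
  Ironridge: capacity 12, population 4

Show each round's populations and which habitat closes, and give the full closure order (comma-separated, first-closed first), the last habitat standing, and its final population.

Round 1: Briarlake=4 Cedarfen=25 Ironridge=4 Juniper=10 → close Cedarfen (overflow 11)
  25÷3 = 8 each, +1 to first 1
Round 2: Briarlake=13 Ironridge=12 Juniper=18 → close Briarlake (overflow 7)
  13÷2 = 6 each, +1 to first 1
Round 3: Ironridge=19 Juniper=24 → close Juniper (overflow 11)
  24÷1 = 24 each, +1 to first 0

Closure order: Cedarfen, Briarlake, Juniper
Last habitat: Ironridge with 43 animals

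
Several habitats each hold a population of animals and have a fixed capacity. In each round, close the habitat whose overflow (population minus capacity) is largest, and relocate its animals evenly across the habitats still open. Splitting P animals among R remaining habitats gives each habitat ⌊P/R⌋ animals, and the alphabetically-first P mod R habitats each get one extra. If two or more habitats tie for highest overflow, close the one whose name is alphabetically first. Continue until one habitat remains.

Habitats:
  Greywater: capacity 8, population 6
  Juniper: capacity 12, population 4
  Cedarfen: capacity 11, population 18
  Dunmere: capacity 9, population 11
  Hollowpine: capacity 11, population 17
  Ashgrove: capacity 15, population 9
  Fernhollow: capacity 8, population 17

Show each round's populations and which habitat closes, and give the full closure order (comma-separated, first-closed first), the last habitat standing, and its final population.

Round 1: Ashgrove=9 Cedarfen=18 Dunmere=11 Fernhollow=17 Greywater=6 Hollowpine=17 Juniper=4 → close Fernhollow (overflow 9)
  17÷6 = 2 each, +1 to first 5
Round 2: Ashgrove=12 Cedarfen=21 Dunmere=14 Greywater=9 Hollowpine=20 Juniper=6 → close Cedarfen (overflow 10)
  21÷5 = 4 each, +1 to first 1
Round 3: Ashgrove=17 Dunmere=18 Greywater=13 Hollowpine=24 Juniper=10 → close Hollowpine (overflow 13)
  24÷4 = 6 each, +1 to first 0
Round 4: Ashgrove=23 Dunmere=24 Greywater=19 Juniper=16 → close Dunmere (overflow 15)
  24÷3 = 8 each, +1 to first 0
Round 5: Ashgrove=31 Greywater=27 Juniper=24 → close Greywater (overflow 19)
  27÷2 = 13 each, +1 to first 1
Round 6: Ashgrove=45 Juniper=37 → close Ashgrove (overflow 30)
  45÷1 = 45 each, +1 to first 0

Closure order: Fernhollow, Cedarfen, Hollowpine, Dunmere, Greywater, Ashgrove
Last habitat: Juniper with 82 animals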